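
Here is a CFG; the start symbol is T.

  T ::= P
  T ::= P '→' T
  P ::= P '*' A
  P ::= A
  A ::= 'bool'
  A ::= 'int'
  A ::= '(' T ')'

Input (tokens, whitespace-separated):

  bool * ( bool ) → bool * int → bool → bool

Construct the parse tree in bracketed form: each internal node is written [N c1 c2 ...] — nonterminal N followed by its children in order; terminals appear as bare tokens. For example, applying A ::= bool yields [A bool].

T
P → T
P * A → T
A * A → T
bool * A → T
bool * ( T ) → T
bool * ( P ) → T
bool * ( A ) → T
bool * ( bool ) → T
bool * ( bool ) → P → T
bool * ( bool ) → P * A → T
bool * ( bool ) → A * A → T
bool * ( bool ) → bool * A → T
bool * ( bool ) → bool * int → T
bool * ( bool ) → bool * int → P → T
bool * ( bool ) → bool * int → A → T
bool * ( bool ) → bool * int → bool → T
bool * ( bool ) → bool * int → bool → P
bool * ( bool ) → bool * int → bool → A
bool * ( bool ) → bool * int → bool → bool

[T [P [P [A bool]] * [A ( [T [P [A bool]]] )]] → [T [P [P [A bool]] * [A int]] → [T [P [A bool]] → [T [P [A bool]]]]]]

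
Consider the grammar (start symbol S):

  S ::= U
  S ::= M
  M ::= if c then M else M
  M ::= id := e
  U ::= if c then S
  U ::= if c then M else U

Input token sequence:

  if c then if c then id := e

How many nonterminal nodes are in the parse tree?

[S [U if c then [S [U if c then [S [M id := e]]]]]]

6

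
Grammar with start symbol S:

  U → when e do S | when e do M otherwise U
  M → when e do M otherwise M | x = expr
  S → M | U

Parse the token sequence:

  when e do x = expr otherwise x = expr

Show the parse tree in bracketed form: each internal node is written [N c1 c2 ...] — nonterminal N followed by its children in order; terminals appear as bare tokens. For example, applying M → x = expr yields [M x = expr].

S
M
when e do M otherwise M
when e do x = expr otherwise M
when e do x = expr otherwise x = expr

[S [M when e do [M x = expr] otherwise [M x = expr]]]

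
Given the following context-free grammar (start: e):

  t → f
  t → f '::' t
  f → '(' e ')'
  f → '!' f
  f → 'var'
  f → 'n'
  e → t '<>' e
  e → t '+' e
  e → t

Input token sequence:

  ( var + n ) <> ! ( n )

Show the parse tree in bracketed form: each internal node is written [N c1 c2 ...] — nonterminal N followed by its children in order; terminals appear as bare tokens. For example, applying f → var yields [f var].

e
t <> e
f <> e
( e ) <> e
( t + e ) <> e
( f + e ) <> e
( var + e ) <> e
( var + t ) <> e
( var + f ) <> e
( var + n ) <> e
( var + n ) <> t
( var + n ) <> f
( var + n ) <> ! f
( var + n ) <> ! ( e )
( var + n ) <> ! ( t )
( var + n ) <> ! ( f )
( var + n ) <> ! ( n )

[e [t [f ( [e [t [f var]] + [e [t [f n]]]] )]] <> [e [t [f ! [f ( [e [t [f n]]] )]]]]]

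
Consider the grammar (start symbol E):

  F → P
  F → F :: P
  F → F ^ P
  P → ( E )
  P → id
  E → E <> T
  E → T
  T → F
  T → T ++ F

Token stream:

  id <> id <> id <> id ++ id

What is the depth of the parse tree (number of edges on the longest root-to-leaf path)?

7

[E [E [E [E [T [F [P id]]]] <> [T [F [P id]]]] <> [T [F [P id]]]] <> [T [T [F [P id]]] ++ [F [P id]]]]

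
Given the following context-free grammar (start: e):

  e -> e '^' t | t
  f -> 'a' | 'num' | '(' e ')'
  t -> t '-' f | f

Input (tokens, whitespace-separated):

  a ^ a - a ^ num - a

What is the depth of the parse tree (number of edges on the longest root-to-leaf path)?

[e [e [e [t [f a]]] ^ [t [t [f a]] - [f a]]] ^ [t [t [f num]] - [f a]]]

5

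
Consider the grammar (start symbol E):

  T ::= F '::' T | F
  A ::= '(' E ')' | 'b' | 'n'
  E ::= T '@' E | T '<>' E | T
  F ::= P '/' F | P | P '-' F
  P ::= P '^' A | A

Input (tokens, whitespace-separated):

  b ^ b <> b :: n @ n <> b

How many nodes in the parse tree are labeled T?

5

[E [T [F [P [P [A b]] ^ [A b]]]] <> [E [T [F [P [A b]]] :: [T [F [P [A n]]]]] @ [E [T [F [P [A n]]]] <> [E [T [F [P [A b]]]]]]]]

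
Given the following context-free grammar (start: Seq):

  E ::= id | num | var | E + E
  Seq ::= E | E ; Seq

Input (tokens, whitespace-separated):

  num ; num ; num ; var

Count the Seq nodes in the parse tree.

[Seq [E num] ; [Seq [E num] ; [Seq [E num] ; [Seq [E var]]]]]

4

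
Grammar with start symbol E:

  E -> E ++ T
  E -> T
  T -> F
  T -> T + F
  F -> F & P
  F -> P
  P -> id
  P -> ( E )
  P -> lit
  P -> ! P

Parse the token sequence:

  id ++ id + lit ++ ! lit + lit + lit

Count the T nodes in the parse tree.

6

[E [E [E [T [F [P id]]]] ++ [T [T [F [P id]]] + [F [P lit]]]] ++ [T [T [T [F [P ! [P lit]]]] + [F [P lit]]] + [F [P lit]]]]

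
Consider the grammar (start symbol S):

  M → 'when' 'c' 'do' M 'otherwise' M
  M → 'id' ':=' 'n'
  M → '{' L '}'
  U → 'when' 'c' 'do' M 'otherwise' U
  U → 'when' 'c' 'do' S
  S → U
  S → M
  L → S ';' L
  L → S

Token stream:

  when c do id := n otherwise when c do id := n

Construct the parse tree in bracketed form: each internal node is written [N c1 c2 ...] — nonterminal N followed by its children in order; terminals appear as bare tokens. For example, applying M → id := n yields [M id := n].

S
U
when c do M otherwise U
when c do id := n otherwise U
when c do id := n otherwise when c do S
when c do id := n otherwise when c do M
when c do id := n otherwise when c do id := n

[S [U when c do [M id := n] otherwise [U when c do [S [M id := n]]]]]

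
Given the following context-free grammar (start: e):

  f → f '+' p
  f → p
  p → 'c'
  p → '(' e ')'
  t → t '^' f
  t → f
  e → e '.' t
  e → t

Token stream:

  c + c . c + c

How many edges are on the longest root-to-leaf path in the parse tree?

[e [e [t [f [f [p c]] + [p c]]]] . [t [f [f [p c]] + [p c]]]]

6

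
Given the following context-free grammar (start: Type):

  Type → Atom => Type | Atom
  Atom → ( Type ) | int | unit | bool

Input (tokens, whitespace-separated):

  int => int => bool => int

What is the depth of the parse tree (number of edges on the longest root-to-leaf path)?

[Type [Atom int] => [Type [Atom int] => [Type [Atom bool] => [Type [Atom int]]]]]

5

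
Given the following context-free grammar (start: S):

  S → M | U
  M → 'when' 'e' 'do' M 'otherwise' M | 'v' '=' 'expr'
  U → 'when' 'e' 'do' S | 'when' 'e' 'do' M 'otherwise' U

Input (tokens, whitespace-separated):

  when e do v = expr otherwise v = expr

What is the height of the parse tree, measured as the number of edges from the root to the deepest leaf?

[S [M when e do [M v = expr] otherwise [M v = expr]]]

3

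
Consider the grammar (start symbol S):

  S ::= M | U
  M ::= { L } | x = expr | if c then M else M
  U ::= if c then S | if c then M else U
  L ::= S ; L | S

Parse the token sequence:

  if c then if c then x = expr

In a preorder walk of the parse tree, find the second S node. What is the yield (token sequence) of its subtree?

[S [U if c then [S [U if c then [S [M x = expr]]]]]]

if c then x = expr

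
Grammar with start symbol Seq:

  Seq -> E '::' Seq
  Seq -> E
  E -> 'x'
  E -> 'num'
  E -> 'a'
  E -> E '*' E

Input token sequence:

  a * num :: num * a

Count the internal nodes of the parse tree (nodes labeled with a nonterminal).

8

[Seq [E [E a] * [E num]] :: [Seq [E [E num] * [E a]]]]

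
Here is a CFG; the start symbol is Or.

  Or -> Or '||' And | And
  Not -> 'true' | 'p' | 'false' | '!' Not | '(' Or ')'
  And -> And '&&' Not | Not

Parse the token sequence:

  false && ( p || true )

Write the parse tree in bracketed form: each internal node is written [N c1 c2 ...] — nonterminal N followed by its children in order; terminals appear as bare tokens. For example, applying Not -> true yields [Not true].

[Or [And [And [Not false]] && [Not ( [Or [Or [And [Not p]]] || [And [Not true]]] )]]]

Or
And
And && Not
Not && Not
false && Not
false && ( Or )
false && ( Or || And )
false && ( And || And )
false && ( Not || And )
false && ( p || And )
false && ( p || Not )
false && ( p || true )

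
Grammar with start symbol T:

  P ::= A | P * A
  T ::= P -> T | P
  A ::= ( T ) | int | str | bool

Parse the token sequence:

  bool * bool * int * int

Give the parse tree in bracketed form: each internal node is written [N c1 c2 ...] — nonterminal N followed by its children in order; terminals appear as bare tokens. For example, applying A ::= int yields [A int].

[T [P [P [P [P [A bool]] * [A bool]] * [A int]] * [A int]]]

T
P
P * A
P * A * A
P * A * A * A
A * A * A * A
bool * A * A * A
bool * bool * A * A
bool * bool * int * A
bool * bool * int * int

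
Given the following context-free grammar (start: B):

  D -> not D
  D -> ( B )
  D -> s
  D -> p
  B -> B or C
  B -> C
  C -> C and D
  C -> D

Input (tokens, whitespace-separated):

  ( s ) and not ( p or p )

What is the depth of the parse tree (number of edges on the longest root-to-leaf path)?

8

[B [C [C [D ( [B [C [D s]]] )]] and [D not [D ( [B [B [C [D p]]] or [C [D p]]] )]]]]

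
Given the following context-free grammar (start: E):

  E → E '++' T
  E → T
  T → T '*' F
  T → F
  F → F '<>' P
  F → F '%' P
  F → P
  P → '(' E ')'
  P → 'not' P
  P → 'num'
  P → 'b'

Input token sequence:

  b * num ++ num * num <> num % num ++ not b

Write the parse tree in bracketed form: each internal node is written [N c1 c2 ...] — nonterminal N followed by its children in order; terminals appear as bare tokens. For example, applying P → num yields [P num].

[E [E [E [T [T [F [P b]]] * [F [P num]]]] ++ [T [T [F [P num]]] * [F [F [F [P num]] <> [P num]] % [P num]]]] ++ [T [F [P not [P b]]]]]

E
E ++ T
E ++ T ++ T
T ++ T ++ T
T * F ++ T ++ T
F * F ++ T ++ T
P * F ++ T ++ T
b * F ++ T ++ T
b * P ++ T ++ T
b * num ++ T ++ T
b * num ++ T * F ++ T
b * num ++ F * F ++ T
b * num ++ P * F ++ T
b * num ++ num * F ++ T
b * num ++ num * F % P ++ T
b * num ++ num * F <> P % P ++ T
b * num ++ num * P <> P % P ++ T
b * num ++ num * num <> P % P ++ T
b * num ++ num * num <> num % P ++ T
b * num ++ num * num <> num % num ++ T
b * num ++ num * num <> num % num ++ F
b * num ++ num * num <> num % num ++ P
b * num ++ num * num <> num % num ++ not P
b * num ++ num * num <> num % num ++ not b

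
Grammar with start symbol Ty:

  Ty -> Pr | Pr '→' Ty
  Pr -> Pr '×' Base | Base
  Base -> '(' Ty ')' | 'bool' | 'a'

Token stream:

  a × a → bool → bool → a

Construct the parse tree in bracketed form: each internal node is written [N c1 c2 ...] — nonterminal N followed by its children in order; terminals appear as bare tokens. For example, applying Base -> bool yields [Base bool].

Ty
Pr → Ty
Pr × Base → Ty
Base × Base → Ty
a × Base → Ty
a × a → Ty
a × a → Pr → Ty
a × a → Base → Ty
a × a → bool → Ty
a × a → bool → Pr → Ty
a × a → bool → Base → Ty
a × a → bool → bool → Ty
a × a → bool → bool → Pr
a × a → bool → bool → Base
a × a → bool → bool → a

[Ty [Pr [Pr [Base a]] × [Base a]] → [Ty [Pr [Base bool]] → [Ty [Pr [Base bool]] → [Ty [Pr [Base a]]]]]]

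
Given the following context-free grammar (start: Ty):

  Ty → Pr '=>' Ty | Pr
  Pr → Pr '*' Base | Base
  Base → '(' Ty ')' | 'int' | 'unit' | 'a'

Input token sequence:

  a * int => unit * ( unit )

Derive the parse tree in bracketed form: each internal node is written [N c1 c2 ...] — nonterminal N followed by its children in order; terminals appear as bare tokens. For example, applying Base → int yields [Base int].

Ty
Pr => Ty
Pr * Base => Ty
Base * Base => Ty
a * Base => Ty
a * int => Ty
a * int => Pr
a * int => Pr * Base
a * int => Base * Base
a * int => unit * Base
a * int => unit * ( Ty )
a * int => unit * ( Pr )
a * int => unit * ( Base )
a * int => unit * ( unit )

[Ty [Pr [Pr [Base a]] * [Base int]] => [Ty [Pr [Pr [Base unit]] * [Base ( [Ty [Pr [Base unit]]] )]]]]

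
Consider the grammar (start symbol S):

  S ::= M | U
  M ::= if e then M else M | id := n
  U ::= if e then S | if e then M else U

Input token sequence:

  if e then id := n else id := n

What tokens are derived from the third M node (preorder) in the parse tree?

id := n

[S [M if e then [M id := n] else [M id := n]]]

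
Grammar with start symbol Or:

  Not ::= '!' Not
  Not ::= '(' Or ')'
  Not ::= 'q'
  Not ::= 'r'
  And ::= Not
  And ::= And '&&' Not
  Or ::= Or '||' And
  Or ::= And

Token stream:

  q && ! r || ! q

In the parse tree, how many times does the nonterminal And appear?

[Or [Or [And [And [Not q]] && [Not ! [Not r]]]] || [And [Not ! [Not q]]]]

3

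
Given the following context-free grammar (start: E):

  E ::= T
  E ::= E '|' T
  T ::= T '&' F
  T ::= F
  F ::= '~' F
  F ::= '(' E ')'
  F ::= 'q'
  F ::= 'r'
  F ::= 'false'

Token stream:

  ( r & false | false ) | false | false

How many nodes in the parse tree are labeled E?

5

[E [E [E [T [F ( [E [E [T [T [F r]] & [F false]]] | [T [F false]]] )]]] | [T [F false]]] | [T [F false]]]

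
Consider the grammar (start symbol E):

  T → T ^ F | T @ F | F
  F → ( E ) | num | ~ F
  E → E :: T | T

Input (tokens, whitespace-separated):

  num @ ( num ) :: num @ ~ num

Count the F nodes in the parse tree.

6

[E [E [T [T [F num]] @ [F ( [E [T [F num]]] )]]] :: [T [T [F num]] @ [F ~ [F num]]]]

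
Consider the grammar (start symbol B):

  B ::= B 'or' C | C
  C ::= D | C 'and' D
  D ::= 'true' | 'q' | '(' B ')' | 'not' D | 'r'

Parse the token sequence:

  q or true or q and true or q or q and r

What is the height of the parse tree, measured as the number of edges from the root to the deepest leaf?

[B [B [B [B [B [C [D q]]] or [C [D true]]] or [C [C [D q]] and [D true]]] or [C [D q]]] or [C [C [D q]] and [D r]]]

7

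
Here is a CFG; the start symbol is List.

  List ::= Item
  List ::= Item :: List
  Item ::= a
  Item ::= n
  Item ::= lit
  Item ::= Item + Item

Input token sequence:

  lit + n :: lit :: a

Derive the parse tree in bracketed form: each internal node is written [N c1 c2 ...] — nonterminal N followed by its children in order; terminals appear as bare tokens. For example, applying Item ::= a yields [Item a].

[List [Item [Item lit] + [Item n]] :: [List [Item lit] :: [List [Item a]]]]

List
Item :: List
Item + Item :: List
lit + Item :: List
lit + n :: List
lit + n :: Item :: List
lit + n :: lit :: List
lit + n :: lit :: Item
lit + n :: lit :: a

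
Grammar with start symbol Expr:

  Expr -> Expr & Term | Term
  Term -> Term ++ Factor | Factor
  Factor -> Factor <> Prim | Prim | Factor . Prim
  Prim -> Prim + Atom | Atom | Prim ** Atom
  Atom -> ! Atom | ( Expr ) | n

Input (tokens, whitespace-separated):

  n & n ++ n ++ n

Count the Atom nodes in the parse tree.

4

[Expr [Expr [Term [Factor [Prim [Atom n]]]]] & [Term [Term [Term [Factor [Prim [Atom n]]]] ++ [Factor [Prim [Atom n]]]] ++ [Factor [Prim [Atom n]]]]]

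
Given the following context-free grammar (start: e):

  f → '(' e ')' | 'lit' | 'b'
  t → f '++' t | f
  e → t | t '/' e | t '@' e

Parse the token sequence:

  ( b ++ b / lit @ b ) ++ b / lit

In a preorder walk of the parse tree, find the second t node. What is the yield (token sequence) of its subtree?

b ++ b

[e [t [f ( [e [t [f b] ++ [t [f b]]] / [e [t [f lit]] @ [e [t [f b]]]]] )] ++ [t [f b]]] / [e [t [f lit]]]]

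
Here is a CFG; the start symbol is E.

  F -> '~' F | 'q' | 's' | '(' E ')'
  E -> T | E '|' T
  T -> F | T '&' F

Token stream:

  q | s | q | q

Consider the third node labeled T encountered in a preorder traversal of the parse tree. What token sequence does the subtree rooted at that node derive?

q

[E [E [E [E [T [F q]]] | [T [F s]]] | [T [F q]]] | [T [F q]]]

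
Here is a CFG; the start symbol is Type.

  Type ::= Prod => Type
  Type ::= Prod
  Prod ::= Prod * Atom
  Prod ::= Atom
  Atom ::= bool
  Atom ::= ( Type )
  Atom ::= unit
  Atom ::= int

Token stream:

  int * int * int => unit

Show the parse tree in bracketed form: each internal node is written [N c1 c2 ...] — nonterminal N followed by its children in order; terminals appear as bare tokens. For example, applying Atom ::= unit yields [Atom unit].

Type
Prod => Type
Prod * Atom => Type
Prod * Atom * Atom => Type
Atom * Atom * Atom => Type
int * Atom * Atom => Type
int * int * Atom => Type
int * int * int => Type
int * int * int => Prod
int * int * int => Atom
int * int * int => unit

[Type [Prod [Prod [Prod [Atom int]] * [Atom int]] * [Atom int]] => [Type [Prod [Atom unit]]]]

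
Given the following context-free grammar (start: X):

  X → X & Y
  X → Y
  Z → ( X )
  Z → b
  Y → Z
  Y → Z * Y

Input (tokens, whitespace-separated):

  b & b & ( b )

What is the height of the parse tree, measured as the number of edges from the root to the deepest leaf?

[X [X [X [Y [Z b]]] & [Y [Z b]]] & [Y [Z ( [X [Y [Z b]]] )]]]

6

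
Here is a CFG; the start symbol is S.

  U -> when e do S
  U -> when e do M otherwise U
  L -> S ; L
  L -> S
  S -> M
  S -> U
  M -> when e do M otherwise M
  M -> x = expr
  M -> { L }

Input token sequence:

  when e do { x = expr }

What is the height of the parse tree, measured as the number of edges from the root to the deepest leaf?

[S [U when e do [S [M { [L [S [M x = expr]]] }]]]]

7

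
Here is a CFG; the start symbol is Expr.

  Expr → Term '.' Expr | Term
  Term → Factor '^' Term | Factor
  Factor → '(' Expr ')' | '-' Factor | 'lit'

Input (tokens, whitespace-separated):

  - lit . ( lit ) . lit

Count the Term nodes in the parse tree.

[Expr [Term [Factor - [Factor lit]]] . [Expr [Term [Factor ( [Expr [Term [Factor lit]]] )]] . [Expr [Term [Factor lit]]]]]

4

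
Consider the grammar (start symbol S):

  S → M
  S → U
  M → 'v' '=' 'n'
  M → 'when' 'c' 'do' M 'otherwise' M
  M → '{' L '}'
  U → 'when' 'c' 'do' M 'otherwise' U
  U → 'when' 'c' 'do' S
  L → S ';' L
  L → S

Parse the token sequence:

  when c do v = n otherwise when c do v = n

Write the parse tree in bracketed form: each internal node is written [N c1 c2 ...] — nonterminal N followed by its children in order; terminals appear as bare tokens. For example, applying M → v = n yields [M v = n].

[S [U when c do [M v = n] otherwise [U when c do [S [M v = n]]]]]

S
U
when c do M otherwise U
when c do v = n otherwise U
when c do v = n otherwise when c do S
when c do v = n otherwise when c do M
when c do v = n otherwise when c do v = n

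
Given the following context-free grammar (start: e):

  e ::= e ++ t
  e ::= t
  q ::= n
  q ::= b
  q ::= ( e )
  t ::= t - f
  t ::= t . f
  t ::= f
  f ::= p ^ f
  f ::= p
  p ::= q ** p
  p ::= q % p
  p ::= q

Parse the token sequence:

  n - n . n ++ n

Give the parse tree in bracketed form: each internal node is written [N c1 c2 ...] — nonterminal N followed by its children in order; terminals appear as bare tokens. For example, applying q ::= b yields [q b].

[e [e [t [t [t [f [p [q n]]]] - [f [p [q n]]]] . [f [p [q n]]]]] ++ [t [f [p [q n]]]]]

e
e ++ t
t ++ t
t . f ++ t
t - f . f ++ t
f - f . f ++ t
p - f . f ++ t
q - f . f ++ t
n - f . f ++ t
n - p . f ++ t
n - q . f ++ t
n - n . f ++ t
n - n . p ++ t
n - n . q ++ t
n - n . n ++ t
n - n . n ++ f
n - n . n ++ p
n - n . n ++ q
n - n . n ++ n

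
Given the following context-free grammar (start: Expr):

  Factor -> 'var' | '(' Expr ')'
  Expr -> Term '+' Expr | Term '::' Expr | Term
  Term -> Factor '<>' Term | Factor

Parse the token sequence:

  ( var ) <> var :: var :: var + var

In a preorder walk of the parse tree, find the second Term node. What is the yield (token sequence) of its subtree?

[Expr [Term [Factor ( [Expr [Term [Factor var]]] )] <> [Term [Factor var]]] :: [Expr [Term [Factor var]] :: [Expr [Term [Factor var]] + [Expr [Term [Factor var]]]]]]

var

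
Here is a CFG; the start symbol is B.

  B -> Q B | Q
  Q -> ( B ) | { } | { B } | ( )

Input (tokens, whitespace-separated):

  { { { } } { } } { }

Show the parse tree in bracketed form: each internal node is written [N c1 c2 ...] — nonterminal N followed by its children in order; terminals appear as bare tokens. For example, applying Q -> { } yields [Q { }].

[B [Q { [B [Q { [B [Q { }]] }] [B [Q { }]]] }] [B [Q { }]]]

B
Q B
{ B } B
{ Q B } B
{ { B } B } B
{ { Q } B } B
{ { { } } B } B
{ { { } } Q } B
{ { { } } { } } B
{ { { } } { } } Q
{ { { } } { } } { }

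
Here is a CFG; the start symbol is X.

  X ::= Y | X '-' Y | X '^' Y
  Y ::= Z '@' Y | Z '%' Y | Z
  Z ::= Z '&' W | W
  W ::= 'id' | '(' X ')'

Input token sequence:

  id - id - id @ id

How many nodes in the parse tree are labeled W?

[X [X [X [Y [Z [W id]]]] - [Y [Z [W id]]]] - [Y [Z [W id]] @ [Y [Z [W id]]]]]

4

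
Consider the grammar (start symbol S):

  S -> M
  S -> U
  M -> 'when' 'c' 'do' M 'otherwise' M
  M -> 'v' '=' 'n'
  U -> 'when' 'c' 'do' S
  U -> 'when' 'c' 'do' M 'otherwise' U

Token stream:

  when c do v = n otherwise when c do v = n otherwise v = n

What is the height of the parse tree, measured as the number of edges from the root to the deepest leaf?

4

[S [M when c do [M v = n] otherwise [M when c do [M v = n] otherwise [M v = n]]]]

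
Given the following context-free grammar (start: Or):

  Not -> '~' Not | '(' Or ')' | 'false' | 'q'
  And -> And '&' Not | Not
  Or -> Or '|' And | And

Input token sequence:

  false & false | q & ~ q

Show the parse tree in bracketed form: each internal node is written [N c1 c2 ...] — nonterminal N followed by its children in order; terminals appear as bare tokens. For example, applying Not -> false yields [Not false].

[Or [Or [And [And [Not false]] & [Not false]]] | [And [And [Not q]] & [Not ~ [Not q]]]]

Or
Or | And
And | And
And & Not | And
Not & Not | And
false & Not | And
false & false | And
false & false | And & Not
false & false | Not & Not
false & false | q & Not
false & false | q & ~ Not
false & false | q & ~ q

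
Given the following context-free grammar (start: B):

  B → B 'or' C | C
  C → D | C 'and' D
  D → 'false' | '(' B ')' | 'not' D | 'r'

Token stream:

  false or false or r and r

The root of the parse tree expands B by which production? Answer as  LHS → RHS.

[B [B [B [C [D false]]] or [C [D false]]] or [C [C [D r]] and [D r]]]

B → B 'or' C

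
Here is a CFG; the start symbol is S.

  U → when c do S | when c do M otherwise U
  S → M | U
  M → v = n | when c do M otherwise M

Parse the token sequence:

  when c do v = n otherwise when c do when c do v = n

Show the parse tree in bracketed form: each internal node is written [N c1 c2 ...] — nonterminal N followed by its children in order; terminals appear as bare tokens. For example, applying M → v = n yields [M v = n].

[S [U when c do [M v = n] otherwise [U when c do [S [U when c do [S [M v = n]]]]]]]

S
U
when c do M otherwise U
when c do v = n otherwise U
when c do v = n otherwise when c do S
when c do v = n otherwise when c do U
when c do v = n otherwise when c do when c do S
when c do v = n otherwise when c do when c do M
when c do v = n otherwise when c do when c do v = n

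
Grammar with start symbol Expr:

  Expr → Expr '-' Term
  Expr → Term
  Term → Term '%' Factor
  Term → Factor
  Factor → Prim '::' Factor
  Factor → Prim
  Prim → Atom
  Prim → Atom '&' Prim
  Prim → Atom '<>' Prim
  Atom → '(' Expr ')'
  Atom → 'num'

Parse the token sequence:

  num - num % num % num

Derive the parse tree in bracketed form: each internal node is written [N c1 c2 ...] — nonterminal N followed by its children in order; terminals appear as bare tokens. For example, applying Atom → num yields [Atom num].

[Expr [Expr [Term [Factor [Prim [Atom num]]]]] - [Term [Term [Term [Factor [Prim [Atom num]]]] % [Factor [Prim [Atom num]]]] % [Factor [Prim [Atom num]]]]]

Expr
Expr - Term
Term - Term
Factor - Term
Prim - Term
Atom - Term
num - Term
num - Term % Factor
num - Term % Factor % Factor
num - Factor % Factor % Factor
num - Prim % Factor % Factor
num - Atom % Factor % Factor
num - num % Factor % Factor
num - num % Prim % Factor
num - num % Atom % Factor
num - num % num % Factor
num - num % num % Prim
num - num % num % Atom
num - num % num % num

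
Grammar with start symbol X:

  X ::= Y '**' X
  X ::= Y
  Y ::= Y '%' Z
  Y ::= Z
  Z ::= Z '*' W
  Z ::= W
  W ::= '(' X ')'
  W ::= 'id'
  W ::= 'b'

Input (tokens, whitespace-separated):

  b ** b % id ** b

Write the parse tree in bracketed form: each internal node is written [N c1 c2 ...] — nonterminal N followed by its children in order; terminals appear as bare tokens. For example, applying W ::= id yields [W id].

[X [Y [Z [W b]]] ** [X [Y [Y [Z [W b]]] % [Z [W id]]] ** [X [Y [Z [W b]]]]]]

X
Y ** X
Z ** X
W ** X
b ** X
b ** Y ** X
b ** Y % Z ** X
b ** Z % Z ** X
b ** W % Z ** X
b ** b % Z ** X
b ** b % W ** X
b ** b % id ** X
b ** b % id ** Y
b ** b % id ** Z
b ** b % id ** W
b ** b % id ** b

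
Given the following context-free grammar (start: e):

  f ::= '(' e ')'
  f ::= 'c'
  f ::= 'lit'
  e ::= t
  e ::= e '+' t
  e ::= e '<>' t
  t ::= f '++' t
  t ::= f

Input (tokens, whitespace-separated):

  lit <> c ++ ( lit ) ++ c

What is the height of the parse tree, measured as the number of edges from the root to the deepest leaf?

7

[e [e [t [f lit]]] <> [t [f c] ++ [t [f ( [e [t [f lit]]] )] ++ [t [f c]]]]]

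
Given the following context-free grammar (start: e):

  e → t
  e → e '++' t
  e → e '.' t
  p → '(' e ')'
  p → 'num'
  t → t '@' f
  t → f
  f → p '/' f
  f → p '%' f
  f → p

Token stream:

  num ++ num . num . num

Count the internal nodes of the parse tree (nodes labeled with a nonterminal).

16

[e [e [e [e [t [f [p num]]]] ++ [t [f [p num]]]] . [t [f [p num]]]] . [t [f [p num]]]]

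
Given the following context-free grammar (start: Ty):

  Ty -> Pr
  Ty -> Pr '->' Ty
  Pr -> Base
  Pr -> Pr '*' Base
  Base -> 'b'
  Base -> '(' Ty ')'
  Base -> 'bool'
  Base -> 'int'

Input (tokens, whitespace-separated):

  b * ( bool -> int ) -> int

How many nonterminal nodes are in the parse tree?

14

[Ty [Pr [Pr [Base b]] * [Base ( [Ty [Pr [Base bool]] -> [Ty [Pr [Base int]]]] )]] -> [Ty [Pr [Base int]]]]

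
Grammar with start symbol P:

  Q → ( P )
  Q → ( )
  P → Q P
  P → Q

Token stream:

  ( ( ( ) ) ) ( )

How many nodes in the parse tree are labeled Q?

4

[P [Q ( [P [Q ( [P [Q ( )]] )]] )] [P [Q ( )]]]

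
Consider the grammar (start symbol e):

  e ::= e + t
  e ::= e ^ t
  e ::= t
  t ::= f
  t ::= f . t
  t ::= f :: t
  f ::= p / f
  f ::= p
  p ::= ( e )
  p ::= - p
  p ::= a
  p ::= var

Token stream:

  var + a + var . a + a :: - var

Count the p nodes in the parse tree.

[e [e [e [e [t [f [p var]]]] + [t [f [p a]]]] + [t [f [p var]] . [t [f [p a]]]]] + [t [f [p a]] :: [t [f [p - [p var]]]]]]

7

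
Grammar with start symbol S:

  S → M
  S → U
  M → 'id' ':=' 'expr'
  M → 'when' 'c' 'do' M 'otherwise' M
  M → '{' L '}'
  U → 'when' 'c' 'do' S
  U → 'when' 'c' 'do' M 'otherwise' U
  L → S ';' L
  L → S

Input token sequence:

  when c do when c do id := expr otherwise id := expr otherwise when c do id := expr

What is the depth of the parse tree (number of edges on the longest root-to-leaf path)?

[S [U when c do [M when c do [M id := expr] otherwise [M id := expr]] otherwise [U when c do [S [M id := expr]]]]]

5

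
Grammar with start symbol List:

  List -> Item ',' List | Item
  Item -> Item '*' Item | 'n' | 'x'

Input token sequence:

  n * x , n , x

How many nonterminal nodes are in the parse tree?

[List [Item [Item n] * [Item x]] , [List [Item n] , [List [Item x]]]]

8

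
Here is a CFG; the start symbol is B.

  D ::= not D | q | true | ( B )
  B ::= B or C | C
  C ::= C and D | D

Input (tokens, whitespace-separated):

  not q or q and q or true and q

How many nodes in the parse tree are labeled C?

[B [B [B [C [D not [D q]]]] or [C [C [D q]] and [D q]]] or [C [C [D true]] and [D q]]]

5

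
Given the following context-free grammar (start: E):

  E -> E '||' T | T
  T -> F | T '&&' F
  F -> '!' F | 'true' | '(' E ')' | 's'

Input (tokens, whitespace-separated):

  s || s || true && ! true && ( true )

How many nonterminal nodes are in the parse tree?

17

[E [E [E [T [F s]]] || [T [F s]]] || [T [T [T [F true]] && [F ! [F true]]] && [F ( [E [T [F true]]] )]]]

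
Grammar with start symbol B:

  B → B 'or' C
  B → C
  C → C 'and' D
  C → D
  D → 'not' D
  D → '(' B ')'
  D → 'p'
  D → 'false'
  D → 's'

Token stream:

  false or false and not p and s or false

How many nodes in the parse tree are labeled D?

6

[B [B [B [C [D false]]] or [C [C [C [D false]] and [D not [D p]]] and [D s]]] or [C [D false]]]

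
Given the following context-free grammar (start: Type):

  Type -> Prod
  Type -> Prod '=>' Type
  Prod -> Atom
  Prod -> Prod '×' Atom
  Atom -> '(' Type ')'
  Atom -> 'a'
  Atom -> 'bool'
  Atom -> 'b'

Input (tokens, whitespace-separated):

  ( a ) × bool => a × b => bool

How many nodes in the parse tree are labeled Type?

[Type [Prod [Prod [Atom ( [Type [Prod [Atom a]]] )]] × [Atom bool]] => [Type [Prod [Prod [Atom a]] × [Atom b]] => [Type [Prod [Atom bool]]]]]

4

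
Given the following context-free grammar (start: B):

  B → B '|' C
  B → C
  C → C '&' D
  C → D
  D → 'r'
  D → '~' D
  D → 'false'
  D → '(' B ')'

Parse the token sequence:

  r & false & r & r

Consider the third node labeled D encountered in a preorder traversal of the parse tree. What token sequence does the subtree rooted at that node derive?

r

[B [C [C [C [C [D r]] & [D false]] & [D r]] & [D r]]]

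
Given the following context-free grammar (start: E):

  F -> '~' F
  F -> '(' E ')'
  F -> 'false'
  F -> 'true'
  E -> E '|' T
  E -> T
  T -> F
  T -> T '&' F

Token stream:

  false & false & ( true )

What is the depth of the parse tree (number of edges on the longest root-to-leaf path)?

[E [T [T [T [F false]] & [F false]] & [F ( [E [T [F true]]] )]]]

6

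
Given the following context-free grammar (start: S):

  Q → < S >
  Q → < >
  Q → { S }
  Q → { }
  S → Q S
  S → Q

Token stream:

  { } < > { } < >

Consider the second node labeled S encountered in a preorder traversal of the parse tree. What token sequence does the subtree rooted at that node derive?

[S [Q { }] [S [Q < >] [S [Q { }] [S [Q < >]]]]]

< > { } < >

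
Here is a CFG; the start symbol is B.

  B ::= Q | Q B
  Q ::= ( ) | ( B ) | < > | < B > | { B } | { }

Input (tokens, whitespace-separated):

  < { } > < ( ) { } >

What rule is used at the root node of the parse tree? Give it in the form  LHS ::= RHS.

[B [Q < [B [Q { }]] >] [B [Q < [B [Q ( )] [B [Q { }]]] >]]]

B ::= Q B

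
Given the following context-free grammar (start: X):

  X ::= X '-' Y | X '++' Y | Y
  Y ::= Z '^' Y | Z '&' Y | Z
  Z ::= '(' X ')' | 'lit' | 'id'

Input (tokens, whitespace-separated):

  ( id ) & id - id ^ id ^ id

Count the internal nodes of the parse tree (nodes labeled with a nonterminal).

15

[X [X [Y [Z ( [X [Y [Z id]]] )] & [Y [Z id]]]] - [Y [Z id] ^ [Y [Z id] ^ [Y [Z id]]]]]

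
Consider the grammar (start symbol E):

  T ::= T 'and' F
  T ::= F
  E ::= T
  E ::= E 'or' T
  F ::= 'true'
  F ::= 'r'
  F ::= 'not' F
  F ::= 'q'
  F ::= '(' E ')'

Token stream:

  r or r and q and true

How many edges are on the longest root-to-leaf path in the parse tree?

5

[E [E [T [F r]]] or [T [T [T [F r]] and [F q]] and [F true]]]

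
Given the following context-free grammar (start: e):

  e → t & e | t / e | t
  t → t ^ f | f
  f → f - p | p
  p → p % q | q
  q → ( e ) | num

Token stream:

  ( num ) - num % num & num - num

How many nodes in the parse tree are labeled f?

[e [t [f [f [p [q ( [e [t [f [p [q num]]]]] )]]] - [p [p [q num]] % [q num]]]] & [e [t [f [f [p [q num]]] - [p [q num]]]]]]

5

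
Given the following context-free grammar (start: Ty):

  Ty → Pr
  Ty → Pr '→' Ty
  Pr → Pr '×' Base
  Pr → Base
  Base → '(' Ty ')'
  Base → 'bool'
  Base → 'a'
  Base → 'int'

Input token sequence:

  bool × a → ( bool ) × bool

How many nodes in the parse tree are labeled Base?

[Ty [Pr [Pr [Base bool]] × [Base a]] → [Ty [Pr [Pr [Base ( [Ty [Pr [Base bool]]] )]] × [Base bool]]]]

5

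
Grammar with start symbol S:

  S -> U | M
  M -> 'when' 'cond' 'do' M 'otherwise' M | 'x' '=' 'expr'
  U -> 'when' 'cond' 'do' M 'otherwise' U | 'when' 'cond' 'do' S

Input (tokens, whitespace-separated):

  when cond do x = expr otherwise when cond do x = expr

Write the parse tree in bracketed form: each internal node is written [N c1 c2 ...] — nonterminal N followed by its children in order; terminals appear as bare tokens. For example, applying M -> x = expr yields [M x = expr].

[S [U when cond do [M x = expr] otherwise [U when cond do [S [M x = expr]]]]]

S
U
when cond do M otherwise U
when cond do x = expr otherwise U
when cond do x = expr otherwise when cond do S
when cond do x = expr otherwise when cond do M
when cond do x = expr otherwise when cond do x = expr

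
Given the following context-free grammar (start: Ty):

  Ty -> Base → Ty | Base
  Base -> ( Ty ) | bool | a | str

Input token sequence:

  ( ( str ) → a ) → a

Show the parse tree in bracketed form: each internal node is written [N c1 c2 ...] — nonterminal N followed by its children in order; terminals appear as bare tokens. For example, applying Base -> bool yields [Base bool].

Ty
Base → Ty
( Ty ) → Ty
( Base → Ty ) → Ty
( ( Ty ) → Ty ) → Ty
( ( Base ) → Ty ) → Ty
( ( str ) → Ty ) → Ty
( ( str ) → Base ) → Ty
( ( str ) → a ) → Ty
( ( str ) → a ) → Base
( ( str ) → a ) → a

[Ty [Base ( [Ty [Base ( [Ty [Base str]] )] → [Ty [Base a]]] )] → [Ty [Base a]]]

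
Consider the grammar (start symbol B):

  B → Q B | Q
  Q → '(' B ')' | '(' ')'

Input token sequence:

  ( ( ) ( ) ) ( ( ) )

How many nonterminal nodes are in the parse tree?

10

[B [Q ( [B [Q ( )] [B [Q ( )]]] )] [B [Q ( [B [Q ( )]] )]]]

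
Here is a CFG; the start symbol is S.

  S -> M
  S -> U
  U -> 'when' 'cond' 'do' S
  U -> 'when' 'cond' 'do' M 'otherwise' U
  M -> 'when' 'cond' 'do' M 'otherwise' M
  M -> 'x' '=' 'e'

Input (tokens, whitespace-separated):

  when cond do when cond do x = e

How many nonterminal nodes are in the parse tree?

[S [U when cond do [S [U when cond do [S [M x = e]]]]]]

6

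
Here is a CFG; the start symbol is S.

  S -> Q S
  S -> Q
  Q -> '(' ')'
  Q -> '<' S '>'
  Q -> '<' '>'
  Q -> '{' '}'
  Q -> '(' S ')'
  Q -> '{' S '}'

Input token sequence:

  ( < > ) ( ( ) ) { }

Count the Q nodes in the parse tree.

5

[S [Q ( [S [Q < >]] )] [S [Q ( [S [Q ( )]] )] [S [Q { }]]]]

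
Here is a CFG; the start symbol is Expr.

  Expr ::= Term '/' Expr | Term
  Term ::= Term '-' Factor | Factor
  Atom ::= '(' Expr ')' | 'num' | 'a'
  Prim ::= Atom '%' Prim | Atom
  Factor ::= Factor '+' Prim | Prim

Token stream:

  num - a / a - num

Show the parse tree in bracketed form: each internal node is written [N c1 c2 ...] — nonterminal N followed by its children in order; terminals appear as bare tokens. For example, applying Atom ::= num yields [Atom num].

Expr
Term / Expr
Term - Factor / Expr
Factor - Factor / Expr
Prim - Factor / Expr
Atom - Factor / Expr
num - Factor / Expr
num - Prim / Expr
num - Atom / Expr
num - a / Expr
num - a / Term
num - a / Term - Factor
num - a / Factor - Factor
num - a / Prim - Factor
num - a / Atom - Factor
num - a / a - Factor
num - a / a - Prim
num - a / a - Atom
num - a / a - num

[Expr [Term [Term [Factor [Prim [Atom num]]]] - [Factor [Prim [Atom a]]]] / [Expr [Term [Term [Factor [Prim [Atom a]]]] - [Factor [Prim [Atom num]]]]]]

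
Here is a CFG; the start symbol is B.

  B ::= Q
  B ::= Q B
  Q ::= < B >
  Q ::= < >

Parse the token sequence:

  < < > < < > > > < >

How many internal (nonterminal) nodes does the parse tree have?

10

[B [Q < [B [Q < >] [B [Q < [B [Q < >]] >]]] >] [B [Q < >]]]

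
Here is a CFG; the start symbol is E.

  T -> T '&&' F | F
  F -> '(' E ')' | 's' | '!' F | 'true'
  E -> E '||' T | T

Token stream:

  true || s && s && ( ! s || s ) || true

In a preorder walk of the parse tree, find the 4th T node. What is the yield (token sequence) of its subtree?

s

[E [E [E [T [F true]]] || [T [T [T [F s]] && [F s]] && [F ( [E [E [T [F ! [F s]]]] || [T [F s]]] )]]] || [T [F true]]]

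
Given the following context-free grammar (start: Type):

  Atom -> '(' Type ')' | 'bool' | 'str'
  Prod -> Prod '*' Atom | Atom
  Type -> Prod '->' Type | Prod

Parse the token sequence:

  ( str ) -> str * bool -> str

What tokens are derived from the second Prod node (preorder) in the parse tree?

str

[Type [Prod [Atom ( [Type [Prod [Atom str]]] )]] -> [Type [Prod [Prod [Atom str]] * [Atom bool]] -> [Type [Prod [Atom str]]]]]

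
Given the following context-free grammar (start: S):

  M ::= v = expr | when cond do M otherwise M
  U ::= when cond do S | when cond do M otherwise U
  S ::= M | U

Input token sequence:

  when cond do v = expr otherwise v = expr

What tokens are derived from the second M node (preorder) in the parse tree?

v = expr

[S [M when cond do [M v = expr] otherwise [M v = expr]]]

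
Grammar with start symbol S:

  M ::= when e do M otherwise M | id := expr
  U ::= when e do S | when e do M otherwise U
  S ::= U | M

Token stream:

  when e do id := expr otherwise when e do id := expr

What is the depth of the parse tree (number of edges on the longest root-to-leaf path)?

[S [U when e do [M id := expr] otherwise [U when e do [S [M id := expr]]]]]

5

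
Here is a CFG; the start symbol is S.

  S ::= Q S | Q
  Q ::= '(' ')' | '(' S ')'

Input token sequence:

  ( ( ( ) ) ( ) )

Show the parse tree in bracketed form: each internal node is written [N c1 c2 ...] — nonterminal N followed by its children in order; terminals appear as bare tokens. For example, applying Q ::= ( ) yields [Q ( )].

S
Q
( S )
( Q S )
( ( S ) S )
( ( Q ) S )
( ( ( ) ) S )
( ( ( ) ) Q )
( ( ( ) ) ( ) )

[S [Q ( [S [Q ( [S [Q ( )]] )] [S [Q ( )]]] )]]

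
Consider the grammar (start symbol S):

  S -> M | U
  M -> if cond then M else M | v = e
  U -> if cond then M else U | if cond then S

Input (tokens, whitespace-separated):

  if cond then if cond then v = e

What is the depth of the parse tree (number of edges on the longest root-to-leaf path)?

6

[S [U if cond then [S [U if cond then [S [M v = e]]]]]]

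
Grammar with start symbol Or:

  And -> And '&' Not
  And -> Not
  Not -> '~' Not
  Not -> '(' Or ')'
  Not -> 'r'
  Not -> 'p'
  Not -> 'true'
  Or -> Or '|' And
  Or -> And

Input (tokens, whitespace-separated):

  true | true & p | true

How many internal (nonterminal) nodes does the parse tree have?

[Or [Or [Or [And [Not true]]] | [And [And [Not true]] & [Not p]]] | [And [Not true]]]

11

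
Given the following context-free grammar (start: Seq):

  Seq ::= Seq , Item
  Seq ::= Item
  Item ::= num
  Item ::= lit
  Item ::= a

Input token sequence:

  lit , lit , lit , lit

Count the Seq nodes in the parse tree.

4

[Seq [Seq [Seq [Seq [Item lit]] , [Item lit]] , [Item lit]] , [Item lit]]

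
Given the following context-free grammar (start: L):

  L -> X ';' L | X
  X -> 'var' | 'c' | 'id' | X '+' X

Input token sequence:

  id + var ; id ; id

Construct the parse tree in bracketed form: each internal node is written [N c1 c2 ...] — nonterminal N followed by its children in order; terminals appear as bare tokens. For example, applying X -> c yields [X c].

[L [X [X id] + [X var]] ; [L [X id] ; [L [X id]]]]

L
X ; L
X + X ; L
id + X ; L
id + var ; L
id + var ; X ; L
id + var ; id ; L
id + var ; id ; X
id + var ; id ; id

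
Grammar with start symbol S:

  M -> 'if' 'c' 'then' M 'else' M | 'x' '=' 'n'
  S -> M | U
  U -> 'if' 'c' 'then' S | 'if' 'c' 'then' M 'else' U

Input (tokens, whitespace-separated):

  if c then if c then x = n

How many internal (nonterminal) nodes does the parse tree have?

[S [U if c then [S [U if c then [S [M x = n]]]]]]

6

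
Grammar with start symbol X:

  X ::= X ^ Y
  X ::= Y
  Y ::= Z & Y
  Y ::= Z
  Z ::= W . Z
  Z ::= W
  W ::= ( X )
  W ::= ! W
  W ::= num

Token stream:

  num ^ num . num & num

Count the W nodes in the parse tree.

[X [X [Y [Z [W num]]]] ^ [Y [Z [W num] . [Z [W num]]] & [Y [Z [W num]]]]]

4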